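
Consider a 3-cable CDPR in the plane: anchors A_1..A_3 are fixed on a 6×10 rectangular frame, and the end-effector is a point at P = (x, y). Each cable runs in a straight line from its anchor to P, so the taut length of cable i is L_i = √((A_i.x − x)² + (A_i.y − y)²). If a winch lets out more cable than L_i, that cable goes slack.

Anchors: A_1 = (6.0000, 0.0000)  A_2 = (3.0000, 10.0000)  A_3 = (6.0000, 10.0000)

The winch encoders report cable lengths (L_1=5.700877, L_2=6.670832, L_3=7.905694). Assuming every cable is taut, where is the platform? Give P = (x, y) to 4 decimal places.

(1.5000, 3.5000)

expand ‖A_i−P‖²=L_i² and subtract eq 1 (c_i ≔ ‖A_i‖²−L_i²)
c_1 = 36.0000+0.0000−32.5000 = 3.5000
eq1−eq2 → [6.0000  -20.0000]·P = -61.0000
eq1−eq3 → [0.0000  -20.0000]·P = -70.0000
2×2 solve → P = (1.5000, 3.5000)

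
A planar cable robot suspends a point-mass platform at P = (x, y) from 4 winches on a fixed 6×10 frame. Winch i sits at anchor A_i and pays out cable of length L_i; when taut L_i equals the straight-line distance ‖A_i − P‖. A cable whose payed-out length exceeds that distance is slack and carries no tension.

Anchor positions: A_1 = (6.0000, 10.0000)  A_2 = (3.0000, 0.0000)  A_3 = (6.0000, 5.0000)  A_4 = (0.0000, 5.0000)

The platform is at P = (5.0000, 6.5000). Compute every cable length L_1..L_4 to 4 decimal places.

L_1: Δ = A_1−P = (1.0000, 3.5000) → ‖Δ‖ = √13.2500 = 3.6401
L_2: Δ = A_2−P = (-2.0000, -6.5000) → ‖Δ‖ = √46.2500 = 6.8007
L_3: Δ = A_3−P = (1.0000, -1.5000) → ‖Δ‖ = √3.2500 = 1.8028
L_4: Δ = A_4−P = (-5.0000, -1.5000) → ‖Δ‖ = √27.2500 = 5.2202

(3.6401, 6.8007, 1.8028, 5.2202)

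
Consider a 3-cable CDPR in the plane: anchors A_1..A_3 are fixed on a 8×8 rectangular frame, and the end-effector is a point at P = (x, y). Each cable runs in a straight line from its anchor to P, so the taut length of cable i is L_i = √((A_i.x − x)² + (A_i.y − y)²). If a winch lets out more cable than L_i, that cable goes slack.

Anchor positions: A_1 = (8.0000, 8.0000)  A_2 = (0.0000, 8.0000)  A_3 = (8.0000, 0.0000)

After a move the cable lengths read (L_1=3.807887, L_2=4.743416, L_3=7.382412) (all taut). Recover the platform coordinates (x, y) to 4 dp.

(4.5000, 6.5000)

each cable: (A_i−P)·(A_i−P) = L_i²; let k_i = ‖A_i‖²−L_i²
k_1 = 64.0000+64.0000−14.5000 = 113.5000
row 1: 16.0000x + 0.0000y = 72.0000  (k_2=41.5000)
row 2: 0.0000x + 16.0000y = 104.0000  (k_3=9.5000)
Cramer on rows 1–2 → x = 4.5000, y = 6.5000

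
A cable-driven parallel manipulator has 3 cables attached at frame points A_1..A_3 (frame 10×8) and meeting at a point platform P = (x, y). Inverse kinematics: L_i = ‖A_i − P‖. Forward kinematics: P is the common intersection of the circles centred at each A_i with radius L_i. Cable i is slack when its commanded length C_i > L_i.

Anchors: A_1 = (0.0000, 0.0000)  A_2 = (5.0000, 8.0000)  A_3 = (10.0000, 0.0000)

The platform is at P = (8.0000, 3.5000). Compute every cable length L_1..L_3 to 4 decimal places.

(8.7321, 5.4083, 4.0311)

L_1: Δ = A_1−P = (-8.0000, -3.5000) → ‖Δ‖ = √76.2500 = 8.7321
L_2: Δ = A_2−P = (-3.0000, 4.5000) → ‖Δ‖ = √29.2500 = 5.4083
L_3: Δ = A_3−P = (2.0000, -3.5000) → ‖Δ‖ = √16.2500 = 4.0311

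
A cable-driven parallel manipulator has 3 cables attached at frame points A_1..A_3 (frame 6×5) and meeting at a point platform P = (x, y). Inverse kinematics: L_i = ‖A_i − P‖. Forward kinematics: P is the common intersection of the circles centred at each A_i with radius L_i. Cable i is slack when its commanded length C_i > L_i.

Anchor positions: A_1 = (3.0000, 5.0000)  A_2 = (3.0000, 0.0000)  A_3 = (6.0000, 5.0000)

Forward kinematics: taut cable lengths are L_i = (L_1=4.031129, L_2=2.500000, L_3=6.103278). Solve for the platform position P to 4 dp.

each cable: (A_i−P)·(A_i−P) = L_i²; let k_i = ‖A_i‖²−L_i²
k_1 = 9.0000+25.0000−16.2500 = 17.7500
row 1: 0.0000x + 10.0000y = 15.0000  (k_2=2.7500)
row 2: -6.0000x + 0.0000y = -6.0000  (k_3=23.7500)
Cramer on rows 1–2 → x = 1.0000, y = 1.5000

(1.0000, 1.5000)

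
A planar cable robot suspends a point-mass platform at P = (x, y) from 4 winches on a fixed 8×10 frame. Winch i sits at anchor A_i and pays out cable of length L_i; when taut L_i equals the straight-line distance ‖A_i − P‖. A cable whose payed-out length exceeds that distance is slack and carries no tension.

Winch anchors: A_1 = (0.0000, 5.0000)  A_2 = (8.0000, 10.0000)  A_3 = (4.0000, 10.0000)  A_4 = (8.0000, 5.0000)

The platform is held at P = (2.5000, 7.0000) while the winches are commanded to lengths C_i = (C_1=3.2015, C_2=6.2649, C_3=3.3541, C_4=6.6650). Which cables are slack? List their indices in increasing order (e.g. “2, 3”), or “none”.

4

cable 1: L_1 = ‖A_1−P‖ = 3.2016;  C_1 = 3.2015 → taut
cable 2: L_2 = ‖A_2−P‖ = 6.2650;  C_2 = 6.2649 → taut
cable 3: L_3 = ‖A_3−P‖ = 3.3541;  C_3 = 3.3541 → taut
cable 4: L_4 = ‖A_4−P‖ = 5.8523;  C_4 = 6.6650 → slack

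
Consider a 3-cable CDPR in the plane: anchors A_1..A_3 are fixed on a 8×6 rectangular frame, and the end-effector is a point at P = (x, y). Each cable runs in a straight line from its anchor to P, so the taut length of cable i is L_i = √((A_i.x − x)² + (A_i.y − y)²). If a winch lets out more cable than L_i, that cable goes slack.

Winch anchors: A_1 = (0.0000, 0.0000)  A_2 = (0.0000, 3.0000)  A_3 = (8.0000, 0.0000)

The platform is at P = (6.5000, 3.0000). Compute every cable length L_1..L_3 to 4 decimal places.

(7.1589, 6.5000, 3.3541)

L_1 = √((0.0000−6.5000)² + (0.0000−3.0000)²) = 7.1589
L_2 = √((0.0000−6.5000)² + (3.0000−3.0000)²) = 6.5000
L_3 = √((8.0000−6.5000)² + (0.0000−3.0000)²) = 3.3541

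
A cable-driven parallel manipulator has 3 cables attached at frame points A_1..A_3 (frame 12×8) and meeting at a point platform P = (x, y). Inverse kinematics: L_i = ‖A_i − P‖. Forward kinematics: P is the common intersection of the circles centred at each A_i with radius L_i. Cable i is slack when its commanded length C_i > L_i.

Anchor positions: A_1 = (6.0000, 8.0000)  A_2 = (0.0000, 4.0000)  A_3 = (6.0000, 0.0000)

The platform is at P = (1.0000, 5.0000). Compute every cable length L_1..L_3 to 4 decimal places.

(5.8310, 1.4142, 7.0711)

L_1: Δ = A_1−P = (5.0000, 3.0000) → ‖Δ‖ = √34.0000 = 5.8310
L_2: Δ = A_2−P = (-1.0000, -1.0000) → ‖Δ‖ = √2.0000 = 1.4142
L_3: Δ = A_3−P = (5.0000, -5.0000) → ‖Δ‖ = √50.0000 = 7.0711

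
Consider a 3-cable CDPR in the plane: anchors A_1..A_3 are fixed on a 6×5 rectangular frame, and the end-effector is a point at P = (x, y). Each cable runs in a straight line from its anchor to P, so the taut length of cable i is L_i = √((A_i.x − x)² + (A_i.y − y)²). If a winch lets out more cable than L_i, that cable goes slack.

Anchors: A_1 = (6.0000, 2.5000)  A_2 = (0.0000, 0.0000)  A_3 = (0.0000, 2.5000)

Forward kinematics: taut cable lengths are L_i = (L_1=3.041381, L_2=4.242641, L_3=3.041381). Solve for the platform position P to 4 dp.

(3.0000, 3.0000)

expand ‖A_i−P‖²=L_i² and subtract eq 1 (q_i ≔ ‖A_i‖²−L_i²)
q_1 = 36.0000+6.2500−9.2500 = 33.0000
eq1−eq2 → [12.0000  5.0000]·P = 51.0000
eq1−eq3 → [12.0000  0.0000]·P = 36.0000
2×2 solve → P = (3.0000, 3.0000)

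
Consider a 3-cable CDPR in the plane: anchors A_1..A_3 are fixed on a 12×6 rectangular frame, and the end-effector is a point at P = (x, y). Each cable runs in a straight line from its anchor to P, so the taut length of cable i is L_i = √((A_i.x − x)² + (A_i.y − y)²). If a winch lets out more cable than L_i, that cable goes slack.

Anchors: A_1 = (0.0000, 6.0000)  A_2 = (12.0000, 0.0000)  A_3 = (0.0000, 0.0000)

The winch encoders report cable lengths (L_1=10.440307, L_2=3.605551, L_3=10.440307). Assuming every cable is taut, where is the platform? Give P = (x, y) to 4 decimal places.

(10.0000, 3.0000)

expand ‖A_i−P‖²=L_i² and subtract eq 1 (k_i ≔ ‖A_i‖²−L_i²)
k_1 = 0.0000+36.0000−109.0000 = -73.0000
eq1−eq2 → [-24.0000  12.0000]·P = -204.0000
eq1−eq3 → [0.0000  12.0000]·P = 36.0000
2×2 solve → P = (10.0000, 3.0000)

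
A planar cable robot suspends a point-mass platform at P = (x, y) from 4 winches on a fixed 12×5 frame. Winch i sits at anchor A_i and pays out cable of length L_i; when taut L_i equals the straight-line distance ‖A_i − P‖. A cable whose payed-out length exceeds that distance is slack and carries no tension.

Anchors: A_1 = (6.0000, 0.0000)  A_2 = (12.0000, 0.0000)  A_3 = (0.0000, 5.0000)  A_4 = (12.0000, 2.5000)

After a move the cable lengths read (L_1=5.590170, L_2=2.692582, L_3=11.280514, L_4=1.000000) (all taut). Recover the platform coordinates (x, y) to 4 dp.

(11.0000, 2.5000)

expand ‖A_i−P‖²=L_i² and subtract eq 1 (c_i ≔ ‖A_i‖²−L_i²)
c_1 = 36.0000+0.0000−31.2500 = 4.7500
eq1−eq2 → [-12.0000  0.0000]·P = -132.0000
eq1−eq3 → [12.0000  -10.0000]·P = 107.0000
eq1−eq4 → [-12.0000  -5.0000]·P = -144.5000
2×2 solve → P = (11.0000, 2.5000)
check cable 4: ‖A_4−P‖² = 1.0000 ≈ L_4² = 1.0000 ✓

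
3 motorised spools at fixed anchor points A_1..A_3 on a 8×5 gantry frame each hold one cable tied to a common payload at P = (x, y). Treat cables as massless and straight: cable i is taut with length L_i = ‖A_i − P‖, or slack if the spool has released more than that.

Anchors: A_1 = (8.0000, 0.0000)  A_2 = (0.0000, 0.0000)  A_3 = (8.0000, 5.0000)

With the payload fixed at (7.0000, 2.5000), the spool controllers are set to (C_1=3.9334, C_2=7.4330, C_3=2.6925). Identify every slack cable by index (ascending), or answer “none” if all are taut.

1

i=1: geometric 2.6926 vs commanded 3.9334 ⇒ slack
i=2: geometric 7.4330 vs commanded 7.4330 ⇒ taut
i=3: geometric 2.6926 vs commanded 2.6925 ⇒ taut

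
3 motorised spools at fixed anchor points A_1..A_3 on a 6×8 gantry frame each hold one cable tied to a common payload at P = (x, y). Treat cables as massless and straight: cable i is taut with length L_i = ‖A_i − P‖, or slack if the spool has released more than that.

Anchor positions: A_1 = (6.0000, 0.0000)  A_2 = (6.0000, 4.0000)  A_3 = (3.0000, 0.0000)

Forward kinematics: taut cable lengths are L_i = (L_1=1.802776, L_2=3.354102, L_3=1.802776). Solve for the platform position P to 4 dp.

(4.5000, 1.0000)

circle eqns → linear via eq_j − eq_1; set c_j = A_j·A_j − L_j²
c_1 = 36.0000+0.0000−3.2500 = 32.7500
0.0000·x − 8.0000·y = c_1−c_2 = -8.0000
6.0000·x + 0.0000·y = c_1−c_3 = 27.0000
solve first two rows → x=4.5000, y=1.0000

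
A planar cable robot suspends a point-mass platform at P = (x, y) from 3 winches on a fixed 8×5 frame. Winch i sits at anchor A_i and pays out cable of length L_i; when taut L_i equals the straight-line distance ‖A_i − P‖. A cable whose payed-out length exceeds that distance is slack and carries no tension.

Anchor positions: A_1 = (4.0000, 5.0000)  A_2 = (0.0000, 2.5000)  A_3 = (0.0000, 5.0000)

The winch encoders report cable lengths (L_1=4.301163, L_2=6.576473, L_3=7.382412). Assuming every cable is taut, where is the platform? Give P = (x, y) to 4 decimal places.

(6.5000, 1.5000)

each cable: (A_i−P)·(A_i−P) = L_i²; let q_i = ‖A_i‖²−L_i²
q_1 = 16.0000+25.0000−18.5000 = 22.5000
row 1: 8.0000x + 5.0000y = 59.5000  (q_2=-37.0000)
row 2: 8.0000x + 0.0000y = 52.0000  (q_3=-29.5000)
Cramer on rows 1–2 → x = 6.5000, y = 1.5000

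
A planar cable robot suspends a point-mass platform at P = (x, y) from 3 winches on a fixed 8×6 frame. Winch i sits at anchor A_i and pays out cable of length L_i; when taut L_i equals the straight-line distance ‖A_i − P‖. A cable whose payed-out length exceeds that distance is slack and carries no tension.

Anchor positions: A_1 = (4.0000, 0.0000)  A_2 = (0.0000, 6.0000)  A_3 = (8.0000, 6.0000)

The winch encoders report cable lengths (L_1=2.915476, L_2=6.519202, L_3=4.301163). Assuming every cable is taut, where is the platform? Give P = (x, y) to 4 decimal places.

circle eqns → linear via eq_j − eq_1; set q_j = A_j·A_j − L_j²
q_1 = 16.0000+0.0000−8.5000 = 7.5000
8.0000·x − 12.0000·y = q_1−q_2 = 14.0000
-8.0000·x − 12.0000·y = q_1−q_3 = -74.0000
solve first two rows → x=5.5000, y=2.5000

(5.5000, 2.5000)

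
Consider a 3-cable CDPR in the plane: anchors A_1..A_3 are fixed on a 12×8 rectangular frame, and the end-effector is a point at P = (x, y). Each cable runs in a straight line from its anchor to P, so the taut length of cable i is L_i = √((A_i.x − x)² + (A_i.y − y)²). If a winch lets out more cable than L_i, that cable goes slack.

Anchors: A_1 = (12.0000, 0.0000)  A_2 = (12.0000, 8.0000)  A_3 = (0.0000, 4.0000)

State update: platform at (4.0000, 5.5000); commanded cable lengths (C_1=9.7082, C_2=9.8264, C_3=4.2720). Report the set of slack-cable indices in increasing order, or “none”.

cable 1: L_1 = ‖A_1−P‖ = 9.7082;  C_1 = 9.7082 → taut
cable 2: L_2 = ‖A_2−P‖ = 8.3815;  C_2 = 9.8264 → slack
cable 3: L_3 = ‖A_3−P‖ = 4.2720;  C_3 = 4.2720 → taut

2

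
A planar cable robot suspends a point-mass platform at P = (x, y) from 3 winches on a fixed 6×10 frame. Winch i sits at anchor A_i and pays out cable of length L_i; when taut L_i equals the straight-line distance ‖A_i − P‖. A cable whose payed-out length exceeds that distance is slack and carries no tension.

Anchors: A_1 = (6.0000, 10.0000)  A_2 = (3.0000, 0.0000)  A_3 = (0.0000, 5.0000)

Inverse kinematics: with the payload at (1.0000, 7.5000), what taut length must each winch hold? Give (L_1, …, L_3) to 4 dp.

L_1: Δ = A_1−P = (5.0000, 2.5000) → ‖Δ‖ = √31.2500 = 5.5902
L_2: Δ = A_2−P = (2.0000, -7.5000) → ‖Δ‖ = √60.2500 = 7.7621
L_3: Δ = A_3−P = (-1.0000, -2.5000) → ‖Δ‖ = √7.2500 = 2.6926

(5.5902, 7.7621, 2.6926)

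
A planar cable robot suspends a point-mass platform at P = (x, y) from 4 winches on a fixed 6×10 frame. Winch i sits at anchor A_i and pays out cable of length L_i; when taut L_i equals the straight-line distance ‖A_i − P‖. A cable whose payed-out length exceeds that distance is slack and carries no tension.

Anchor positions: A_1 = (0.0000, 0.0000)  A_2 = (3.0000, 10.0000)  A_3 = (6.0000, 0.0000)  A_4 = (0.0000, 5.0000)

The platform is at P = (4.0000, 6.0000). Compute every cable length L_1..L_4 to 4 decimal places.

cable 1: Δx=-4.0000, Δy=-6.0000; L_1 = √(Δx²+Δy²) = 7.2111
cable 2: Δx=-1.0000, Δy=4.0000; L_2 = √(Δx²+Δy²) = 4.1231
cable 3: Δx=2.0000, Δy=-6.0000; L_3 = √(Δx²+Δy²) = 6.3246
cable 4: Δx=-4.0000, Δy=-1.0000; L_4 = √(Δx²+Δy²) = 4.1231

(7.2111, 4.1231, 6.3246, 4.1231)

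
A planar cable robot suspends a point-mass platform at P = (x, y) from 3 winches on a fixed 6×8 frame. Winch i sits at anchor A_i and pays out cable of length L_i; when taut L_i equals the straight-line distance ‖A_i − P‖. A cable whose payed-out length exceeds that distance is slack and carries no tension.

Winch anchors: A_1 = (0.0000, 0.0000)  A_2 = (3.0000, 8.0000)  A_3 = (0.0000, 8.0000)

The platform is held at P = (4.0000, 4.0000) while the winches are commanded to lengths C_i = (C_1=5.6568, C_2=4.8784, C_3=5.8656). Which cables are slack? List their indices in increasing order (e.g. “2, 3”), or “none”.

cable 1: √((-4.0000)²+(-4.0000)²)=5.6569, C_1=5.6568: taut
cable 2: √((-1.0000)²+(4.0000)²)=4.1231, C_2=4.8784: slack
cable 3: √((-4.0000)²+(4.0000)²)=5.6569, C_3=5.8656: slack

2, 3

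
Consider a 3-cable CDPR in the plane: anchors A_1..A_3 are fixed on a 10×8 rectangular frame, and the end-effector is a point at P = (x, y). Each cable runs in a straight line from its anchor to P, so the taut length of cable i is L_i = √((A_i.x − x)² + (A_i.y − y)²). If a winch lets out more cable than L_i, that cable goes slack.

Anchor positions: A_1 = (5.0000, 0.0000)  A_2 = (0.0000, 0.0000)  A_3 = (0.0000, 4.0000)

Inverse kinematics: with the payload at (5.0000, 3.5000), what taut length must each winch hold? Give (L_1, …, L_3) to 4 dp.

(3.5000, 6.1033, 5.0249)

cable 1: Δx=0.0000, Δy=-3.5000; L_1 = √(Δx²+Δy²) = 3.5000
cable 2: Δx=-5.0000, Δy=-3.5000; L_2 = √(Δx²+Δy²) = 6.1033
cable 3: Δx=-5.0000, Δy=0.5000; L_3 = √(Δx²+Δy²) = 5.0249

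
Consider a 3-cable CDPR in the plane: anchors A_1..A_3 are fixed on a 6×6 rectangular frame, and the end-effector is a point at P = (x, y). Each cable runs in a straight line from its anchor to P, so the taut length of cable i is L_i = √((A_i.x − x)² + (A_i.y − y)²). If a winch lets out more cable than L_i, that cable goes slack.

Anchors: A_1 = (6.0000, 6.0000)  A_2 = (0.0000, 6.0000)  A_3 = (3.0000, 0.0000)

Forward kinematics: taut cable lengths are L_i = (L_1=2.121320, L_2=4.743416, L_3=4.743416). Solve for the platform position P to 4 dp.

each cable: (A_i−P)·(A_i−P) = L_i²; let q_i = ‖A_i‖²−L_i²
q_1 = 36.0000+36.0000−4.5000 = 67.5000
row 1: 12.0000x + 0.0000y = 54.0000  (q_2=13.5000)
row 2: 6.0000x + 12.0000y = 81.0000  (q_3=-13.5000)
Cramer on rows 1–2 → x = 4.5000, y = 4.5000

(4.5000, 4.5000)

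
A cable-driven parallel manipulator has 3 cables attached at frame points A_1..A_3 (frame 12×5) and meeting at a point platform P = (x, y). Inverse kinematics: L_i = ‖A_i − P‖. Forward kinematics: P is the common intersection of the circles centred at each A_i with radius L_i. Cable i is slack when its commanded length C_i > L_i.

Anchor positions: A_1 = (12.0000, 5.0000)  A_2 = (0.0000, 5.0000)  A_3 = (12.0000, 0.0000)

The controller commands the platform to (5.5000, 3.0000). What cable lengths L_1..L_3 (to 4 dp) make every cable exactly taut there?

cable 1: Δx=6.5000, Δy=2.0000; L_1 = √(Δx²+Δy²) = 6.8007
cable 2: Δx=-5.5000, Δy=2.0000; L_2 = √(Δx²+Δy²) = 5.8523
cable 3: Δx=6.5000, Δy=-3.0000; L_3 = √(Δx²+Δy²) = 7.1589

(6.8007, 5.8523, 7.1589)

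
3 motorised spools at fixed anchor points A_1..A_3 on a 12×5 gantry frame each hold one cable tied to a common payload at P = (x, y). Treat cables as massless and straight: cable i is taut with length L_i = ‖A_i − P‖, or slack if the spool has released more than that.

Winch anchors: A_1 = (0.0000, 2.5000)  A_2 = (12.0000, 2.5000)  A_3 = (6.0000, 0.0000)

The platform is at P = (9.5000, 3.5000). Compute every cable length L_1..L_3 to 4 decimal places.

cable 1: Δx=-9.5000, Δy=-1.0000; L_1 = √(Δx²+Δy²) = 9.5525
cable 2: Δx=2.5000, Δy=-1.0000; L_2 = √(Δx²+Δy²) = 2.6926
cable 3: Δx=-3.5000, Δy=-3.5000; L_3 = √(Δx²+Δy²) = 4.9497

(9.5525, 2.6926, 4.9497)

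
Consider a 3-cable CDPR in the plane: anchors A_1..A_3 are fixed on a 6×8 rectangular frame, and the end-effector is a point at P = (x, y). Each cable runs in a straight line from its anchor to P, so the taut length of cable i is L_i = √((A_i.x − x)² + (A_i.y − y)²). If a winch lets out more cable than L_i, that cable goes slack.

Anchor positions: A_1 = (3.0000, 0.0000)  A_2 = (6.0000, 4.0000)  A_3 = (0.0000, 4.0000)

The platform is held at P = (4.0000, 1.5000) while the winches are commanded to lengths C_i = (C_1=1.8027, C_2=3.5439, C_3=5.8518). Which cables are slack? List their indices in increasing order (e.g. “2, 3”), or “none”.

2, 3

i=1: geometric 1.8028 vs commanded 1.8027 ⇒ taut
i=2: geometric 3.2016 vs commanded 3.5439 ⇒ slack
i=3: geometric 4.7170 vs commanded 5.8518 ⇒ slack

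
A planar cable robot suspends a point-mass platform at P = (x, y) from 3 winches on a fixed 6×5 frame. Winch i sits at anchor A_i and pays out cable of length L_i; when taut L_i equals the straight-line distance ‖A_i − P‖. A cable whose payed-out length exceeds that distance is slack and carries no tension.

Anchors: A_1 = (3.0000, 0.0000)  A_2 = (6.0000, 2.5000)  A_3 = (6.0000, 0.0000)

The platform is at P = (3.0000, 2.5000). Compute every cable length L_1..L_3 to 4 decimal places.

L_1: Δ = A_1−P = (0.0000, -2.5000) → ‖Δ‖ = √6.2500 = 2.5000
L_2: Δ = A_2−P = (3.0000, 0.0000) → ‖Δ‖ = √9.0000 = 3.0000
L_3: Δ = A_3−P = (3.0000, -2.5000) → ‖Δ‖ = √15.2500 = 3.9051

(2.5000, 3.0000, 3.9051)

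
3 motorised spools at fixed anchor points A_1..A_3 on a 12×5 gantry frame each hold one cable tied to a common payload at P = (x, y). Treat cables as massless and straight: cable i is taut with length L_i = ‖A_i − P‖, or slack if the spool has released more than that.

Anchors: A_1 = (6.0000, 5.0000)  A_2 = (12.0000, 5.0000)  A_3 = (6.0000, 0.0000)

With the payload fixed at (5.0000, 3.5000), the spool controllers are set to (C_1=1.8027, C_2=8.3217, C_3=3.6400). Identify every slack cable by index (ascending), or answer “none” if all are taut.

cable 1: √((1.0000)²+(1.5000)²)=1.8028, C_1=1.8027: taut
cable 2: √((7.0000)²+(1.5000)²)=7.1589, C_2=8.3217: slack
cable 3: √((1.0000)²+(-3.5000)²)=3.6401, C_3=3.6400: taut

2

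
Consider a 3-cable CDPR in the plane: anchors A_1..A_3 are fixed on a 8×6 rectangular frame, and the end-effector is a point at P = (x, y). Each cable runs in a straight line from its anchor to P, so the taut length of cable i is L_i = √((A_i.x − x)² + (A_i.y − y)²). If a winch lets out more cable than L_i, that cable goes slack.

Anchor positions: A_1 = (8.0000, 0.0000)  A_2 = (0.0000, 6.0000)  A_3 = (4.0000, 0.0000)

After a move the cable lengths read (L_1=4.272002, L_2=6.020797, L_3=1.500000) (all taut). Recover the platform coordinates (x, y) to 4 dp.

each cable: (A_i−P)·(A_i−P) = L_i²; let k_i = ‖A_i‖²−L_i²
k_1 = 64.0000+0.0000−18.2500 = 45.7500
row 1: 16.0000x − 12.0000y = 46.0000  (k_2=-0.2500)
row 2: 8.0000x + 0.0000y = 32.0000  (k_3=13.7500)
Cramer on rows 1–2 → x = 4.0000, y = 1.5000

(4.0000, 1.5000)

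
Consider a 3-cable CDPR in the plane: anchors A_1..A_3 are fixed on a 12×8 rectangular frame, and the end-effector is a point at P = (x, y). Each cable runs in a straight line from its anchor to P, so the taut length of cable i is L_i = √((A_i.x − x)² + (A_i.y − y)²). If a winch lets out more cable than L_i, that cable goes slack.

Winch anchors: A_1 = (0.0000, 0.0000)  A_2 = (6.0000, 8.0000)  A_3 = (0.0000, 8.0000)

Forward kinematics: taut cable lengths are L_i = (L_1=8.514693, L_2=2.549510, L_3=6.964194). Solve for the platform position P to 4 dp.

(6.5000, 5.5000)

expand ‖A_i−P‖²=L_i² and subtract eq 1 (c_i ≔ ‖A_i‖²−L_i²)
c_1 = 0.0000+0.0000−72.5000 = -72.5000
eq1−eq2 → [-12.0000  -16.0000]·P = -166.0000
eq1−eq3 → [0.0000  -16.0000]·P = -88.0000
2×2 solve → P = (6.5000, 5.5000)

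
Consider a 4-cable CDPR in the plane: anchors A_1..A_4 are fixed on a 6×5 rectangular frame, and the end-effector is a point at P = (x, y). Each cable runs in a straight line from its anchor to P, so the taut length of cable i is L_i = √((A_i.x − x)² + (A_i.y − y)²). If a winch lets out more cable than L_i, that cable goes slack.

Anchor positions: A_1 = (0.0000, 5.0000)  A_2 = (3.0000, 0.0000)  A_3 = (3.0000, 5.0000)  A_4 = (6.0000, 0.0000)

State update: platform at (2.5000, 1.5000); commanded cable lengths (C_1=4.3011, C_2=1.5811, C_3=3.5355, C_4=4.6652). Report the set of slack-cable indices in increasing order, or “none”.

4

cable 1: √((-2.5000)²+(3.5000)²)=4.3012, C_1=4.3011: taut
cable 2: √((0.5000)²+(-1.5000)²)=1.5811, C_2=1.5811: taut
cable 3: √((0.5000)²+(3.5000)²)=3.5355, C_3=3.5355: taut
cable 4: √((3.5000)²+(-1.5000)²)=3.8079, C_4=4.6652: slack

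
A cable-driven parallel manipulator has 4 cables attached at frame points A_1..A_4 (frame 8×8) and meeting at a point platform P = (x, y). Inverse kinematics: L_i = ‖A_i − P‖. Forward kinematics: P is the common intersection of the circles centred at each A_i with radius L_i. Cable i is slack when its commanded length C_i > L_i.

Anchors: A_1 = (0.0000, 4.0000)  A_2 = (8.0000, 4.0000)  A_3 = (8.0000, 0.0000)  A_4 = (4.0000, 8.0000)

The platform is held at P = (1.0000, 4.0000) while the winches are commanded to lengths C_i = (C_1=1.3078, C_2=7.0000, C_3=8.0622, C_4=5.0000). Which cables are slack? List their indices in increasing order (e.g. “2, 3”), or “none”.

cable 1: L_1 = ‖A_1−P‖ = 1.0000;  C_1 = 1.3078 → slack
cable 2: L_2 = ‖A_2−P‖ = 7.0000;  C_2 = 7.0000 → taut
cable 3: L_3 = ‖A_3−P‖ = 8.0623;  C_3 = 8.0622 → taut
cable 4: L_4 = ‖A_4−P‖ = 5.0000;  C_4 = 5.0000 → taut

1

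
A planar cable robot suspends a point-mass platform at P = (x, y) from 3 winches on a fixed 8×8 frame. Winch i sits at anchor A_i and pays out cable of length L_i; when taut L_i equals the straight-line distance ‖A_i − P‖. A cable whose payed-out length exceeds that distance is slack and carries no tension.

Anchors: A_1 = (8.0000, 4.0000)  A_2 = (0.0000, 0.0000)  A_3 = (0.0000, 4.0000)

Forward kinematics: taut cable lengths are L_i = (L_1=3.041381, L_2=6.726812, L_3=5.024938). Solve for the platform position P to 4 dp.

circle eqns → linear via eq_j − eq_1; set k_j = A_j·A_j − L_j²
k_1 = 64.0000+16.0000−9.2500 = 70.7500
16.0000·x + 8.0000·y = k_1−k_2 = 116.0000
16.0000·x + 0.0000·y = k_1−k_3 = 80.0000
solve first two rows → x=5.0000, y=4.5000

(5.0000, 4.5000)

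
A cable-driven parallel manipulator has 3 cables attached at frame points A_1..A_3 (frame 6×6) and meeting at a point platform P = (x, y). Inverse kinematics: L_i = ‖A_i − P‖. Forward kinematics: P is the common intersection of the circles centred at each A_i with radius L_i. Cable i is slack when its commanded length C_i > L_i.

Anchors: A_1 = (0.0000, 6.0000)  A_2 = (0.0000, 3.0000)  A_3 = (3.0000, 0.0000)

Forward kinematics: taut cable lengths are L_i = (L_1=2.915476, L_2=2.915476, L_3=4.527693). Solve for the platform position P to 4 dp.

expand ‖A_i−P‖²=L_i² and subtract eq 1 (k_i ≔ ‖A_i‖²−L_i²)
k_1 = 0.0000+36.0000−8.5000 = 27.5000
eq1−eq2 → [0.0000  6.0000]·P = 27.0000
eq1−eq3 → [-6.0000  12.0000]·P = 39.0000
2×2 solve → P = (2.5000, 4.5000)

(2.5000, 4.5000)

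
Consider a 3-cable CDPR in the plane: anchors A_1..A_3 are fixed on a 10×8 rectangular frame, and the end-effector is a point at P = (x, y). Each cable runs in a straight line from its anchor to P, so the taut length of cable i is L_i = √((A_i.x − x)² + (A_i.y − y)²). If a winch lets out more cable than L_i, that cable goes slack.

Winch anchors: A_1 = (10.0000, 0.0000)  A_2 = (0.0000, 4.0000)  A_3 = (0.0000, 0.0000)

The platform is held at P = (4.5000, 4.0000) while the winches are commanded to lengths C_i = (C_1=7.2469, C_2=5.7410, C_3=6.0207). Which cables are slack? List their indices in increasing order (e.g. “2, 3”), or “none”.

i=1: geometric 6.8007 vs commanded 7.2469 ⇒ slack
i=2: geometric 4.5000 vs commanded 5.7410 ⇒ slack
i=3: geometric 6.0208 vs commanded 6.0207 ⇒ taut

1, 2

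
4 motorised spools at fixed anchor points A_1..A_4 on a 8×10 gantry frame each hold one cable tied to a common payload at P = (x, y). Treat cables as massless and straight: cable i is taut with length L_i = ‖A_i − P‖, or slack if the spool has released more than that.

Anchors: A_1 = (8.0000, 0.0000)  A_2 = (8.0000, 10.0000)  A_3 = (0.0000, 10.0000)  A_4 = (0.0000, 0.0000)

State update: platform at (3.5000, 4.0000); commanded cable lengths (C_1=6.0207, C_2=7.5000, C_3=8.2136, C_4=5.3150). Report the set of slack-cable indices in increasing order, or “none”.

3

cable 1: √((4.5000)²+(-4.0000)²)=6.0208, C_1=6.0207: taut
cable 2: √((4.5000)²+(6.0000)²)=7.5000, C_2=7.5000: taut
cable 3: √((-3.5000)²+(6.0000)²)=6.9462, C_3=8.2136: slack
cable 4: √((-3.5000)²+(-4.0000)²)=5.3151, C_4=5.3150: taut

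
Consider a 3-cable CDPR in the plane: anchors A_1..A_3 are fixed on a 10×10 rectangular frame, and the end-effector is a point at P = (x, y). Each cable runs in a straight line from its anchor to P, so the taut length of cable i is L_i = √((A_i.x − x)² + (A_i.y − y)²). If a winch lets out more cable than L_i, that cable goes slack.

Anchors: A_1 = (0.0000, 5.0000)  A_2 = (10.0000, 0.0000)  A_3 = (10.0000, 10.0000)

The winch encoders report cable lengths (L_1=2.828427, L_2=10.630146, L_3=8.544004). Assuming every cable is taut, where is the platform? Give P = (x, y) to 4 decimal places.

(2.0000, 7.0000)

circle eqns → linear via eq_j − eq_1; set q_j = A_j·A_j − L_j²
q_1 = 0.0000+25.0000−8.0000 = 17.0000
-20.0000·x + 10.0000·y = q_1−q_2 = 30.0000
-20.0000·x − 10.0000·y = q_1−q_3 = -110.0000
solve first two rows → x=2.0000, y=7.0000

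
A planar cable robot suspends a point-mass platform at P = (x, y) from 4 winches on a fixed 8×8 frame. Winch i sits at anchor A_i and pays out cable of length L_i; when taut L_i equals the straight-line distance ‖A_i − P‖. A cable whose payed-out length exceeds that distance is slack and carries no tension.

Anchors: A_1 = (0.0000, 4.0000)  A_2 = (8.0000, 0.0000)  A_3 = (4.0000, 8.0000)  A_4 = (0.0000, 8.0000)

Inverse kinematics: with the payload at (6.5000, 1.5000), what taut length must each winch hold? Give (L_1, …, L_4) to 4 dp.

(6.9642, 2.1213, 6.9642, 9.1924)

L_1: Δ = A_1−P = (-6.5000, 2.5000) → ‖Δ‖ = √48.5000 = 6.9642
L_2: Δ = A_2−P = (1.5000, -1.5000) → ‖Δ‖ = √4.5000 = 2.1213
L_3: Δ = A_3−P = (-2.5000, 6.5000) → ‖Δ‖ = √48.5000 = 6.9642
L_4: Δ = A_4−P = (-6.5000, 6.5000) → ‖Δ‖ = √84.5000 = 9.1924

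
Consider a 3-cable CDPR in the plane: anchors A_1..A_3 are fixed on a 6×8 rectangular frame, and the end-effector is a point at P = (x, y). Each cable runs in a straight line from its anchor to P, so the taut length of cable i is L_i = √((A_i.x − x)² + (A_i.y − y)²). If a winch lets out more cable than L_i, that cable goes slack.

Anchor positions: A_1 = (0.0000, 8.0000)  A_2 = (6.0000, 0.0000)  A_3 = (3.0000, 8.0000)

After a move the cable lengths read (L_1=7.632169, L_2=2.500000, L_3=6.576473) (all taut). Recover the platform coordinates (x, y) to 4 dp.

each cable: (A_i−P)·(A_i−P) = L_i²; let k_i = ‖A_i‖²−L_i²
k_1 = 0.0000+64.0000−58.2500 = 5.7500
row 1: -12.0000x + 16.0000y = -24.0000  (k_2=29.7500)
row 2: -6.0000x + 0.0000y = -24.0000  (k_3=29.7500)
Cramer on rows 1–2 → x = 4.0000, y = 1.5000

(4.0000, 1.5000)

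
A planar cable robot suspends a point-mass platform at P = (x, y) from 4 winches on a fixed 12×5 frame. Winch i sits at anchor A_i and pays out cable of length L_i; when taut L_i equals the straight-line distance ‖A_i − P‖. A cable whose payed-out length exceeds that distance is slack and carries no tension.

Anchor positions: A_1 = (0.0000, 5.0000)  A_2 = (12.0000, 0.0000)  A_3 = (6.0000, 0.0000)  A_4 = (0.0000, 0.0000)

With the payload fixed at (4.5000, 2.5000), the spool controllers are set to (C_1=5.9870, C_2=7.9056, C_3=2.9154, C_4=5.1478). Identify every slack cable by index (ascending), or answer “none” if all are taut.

i=1: geometric 5.1478 vs commanded 5.9870 ⇒ slack
i=2: geometric 7.9057 vs commanded 7.9056 ⇒ taut
i=3: geometric 2.9155 vs commanded 2.9154 ⇒ taut
i=4: geometric 5.1478 vs commanded 5.1478 ⇒ taut

1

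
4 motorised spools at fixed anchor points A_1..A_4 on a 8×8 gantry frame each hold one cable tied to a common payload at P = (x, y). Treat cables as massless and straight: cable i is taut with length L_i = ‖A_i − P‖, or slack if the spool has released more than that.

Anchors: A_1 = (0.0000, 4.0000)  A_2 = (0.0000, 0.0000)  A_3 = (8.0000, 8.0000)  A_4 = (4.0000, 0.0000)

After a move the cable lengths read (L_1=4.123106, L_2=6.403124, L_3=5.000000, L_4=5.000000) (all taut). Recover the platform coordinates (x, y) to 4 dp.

(4.0000, 5.0000)

each cable: (A_i−P)·(A_i−P) = L_i²; let k_i = ‖A_i‖²−L_i²
k_1 = 0.0000+16.0000−17.0000 = -1.0000
row 1: 0.0000x + 8.0000y = 40.0000  (k_2=-41.0000)
row 2: -16.0000x − 8.0000y = -104.0000  (k_3=103.0000)
row 3: -8.0000x + 8.0000y = 8.0000  (k_4=-9.0000)
Cramer on rows 1–2 → x = 4.0000, y = 5.0000
check cable 4: ‖A_4−P‖² = 25.0000 ≈ L_4² = 25.0000 ✓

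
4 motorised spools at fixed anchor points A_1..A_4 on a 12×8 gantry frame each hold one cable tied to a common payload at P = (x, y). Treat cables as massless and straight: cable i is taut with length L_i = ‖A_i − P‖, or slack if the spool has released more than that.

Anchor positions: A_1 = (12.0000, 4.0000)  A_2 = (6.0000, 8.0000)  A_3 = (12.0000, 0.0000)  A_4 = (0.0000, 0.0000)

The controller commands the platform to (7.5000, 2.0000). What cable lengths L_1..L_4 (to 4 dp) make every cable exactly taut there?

L_1: Δ = A_1−P = (4.5000, 2.0000) → ‖Δ‖ = √24.2500 = 4.9244
L_2: Δ = A_2−P = (-1.5000, 6.0000) → ‖Δ‖ = √38.2500 = 6.1847
L_3: Δ = A_3−P = (4.5000, -2.0000) → ‖Δ‖ = √24.2500 = 4.9244
L_4: Δ = A_4−P = (-7.5000, -2.0000) → ‖Δ‖ = √60.2500 = 7.7621

(4.9244, 6.1847, 4.9244, 7.7621)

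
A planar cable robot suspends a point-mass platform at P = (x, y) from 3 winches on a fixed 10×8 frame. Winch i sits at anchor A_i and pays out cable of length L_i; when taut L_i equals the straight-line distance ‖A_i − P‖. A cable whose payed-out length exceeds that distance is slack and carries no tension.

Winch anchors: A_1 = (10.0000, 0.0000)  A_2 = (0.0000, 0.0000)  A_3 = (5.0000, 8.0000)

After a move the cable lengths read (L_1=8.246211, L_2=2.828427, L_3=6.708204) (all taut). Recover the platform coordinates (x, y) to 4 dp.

each cable: (A_i−P)·(A_i−P) = L_i²; let c_i = ‖A_i‖²−L_i²
c_1 = 100.0000+0.0000−68.0000 = 32.0000
row 1: 20.0000x + 0.0000y = 40.0000  (c_2=-8.0000)
row 2: 10.0000x − 16.0000y = -12.0000  (c_3=44.0000)
Cramer on rows 1–2 → x = 2.0000, y = 2.0000

(2.0000, 2.0000)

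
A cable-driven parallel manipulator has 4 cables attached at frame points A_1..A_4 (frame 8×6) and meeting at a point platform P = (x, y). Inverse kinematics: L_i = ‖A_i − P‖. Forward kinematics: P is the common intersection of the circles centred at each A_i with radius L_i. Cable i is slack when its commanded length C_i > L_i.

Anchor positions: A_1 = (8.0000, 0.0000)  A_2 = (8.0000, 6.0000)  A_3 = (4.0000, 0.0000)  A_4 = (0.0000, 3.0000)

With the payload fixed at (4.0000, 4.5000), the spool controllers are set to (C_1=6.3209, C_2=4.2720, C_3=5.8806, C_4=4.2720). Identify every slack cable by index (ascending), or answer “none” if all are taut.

cable 1: L_1 = ‖A_1−P‖ = 6.0208;  C_1 = 6.3209 → slack
cable 2: L_2 = ‖A_2−P‖ = 4.2720;  C_2 = 4.2720 → taut
cable 3: L_3 = ‖A_3−P‖ = 4.5000;  C_3 = 5.8806 → slack
cable 4: L_4 = ‖A_4−P‖ = 4.2720;  C_4 = 4.2720 → taut

1, 3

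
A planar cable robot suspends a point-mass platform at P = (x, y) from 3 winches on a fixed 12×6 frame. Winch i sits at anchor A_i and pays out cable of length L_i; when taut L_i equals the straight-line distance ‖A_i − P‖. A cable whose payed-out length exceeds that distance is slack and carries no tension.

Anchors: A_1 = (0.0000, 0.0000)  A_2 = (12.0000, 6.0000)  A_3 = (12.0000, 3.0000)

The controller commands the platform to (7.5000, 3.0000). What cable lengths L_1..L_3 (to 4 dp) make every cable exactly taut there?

(8.0777, 5.4083, 4.5000)

cable 1: Δx=-7.5000, Δy=-3.0000; L_1 = √(Δx²+Δy²) = 8.0777
cable 2: Δx=4.5000, Δy=3.0000; L_2 = √(Δx²+Δy²) = 5.4083
cable 3: Δx=4.5000, Δy=0.0000; L_3 = √(Δx²+Δy²) = 4.5000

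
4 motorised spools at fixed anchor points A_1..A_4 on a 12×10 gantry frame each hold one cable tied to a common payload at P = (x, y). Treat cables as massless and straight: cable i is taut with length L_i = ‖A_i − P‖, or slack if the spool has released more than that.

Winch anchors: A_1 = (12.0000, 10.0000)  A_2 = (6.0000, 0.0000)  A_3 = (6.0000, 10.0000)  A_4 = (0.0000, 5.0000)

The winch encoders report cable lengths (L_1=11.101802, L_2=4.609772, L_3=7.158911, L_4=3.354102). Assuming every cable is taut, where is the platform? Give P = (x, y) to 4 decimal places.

(3.0000, 3.5000)

circle eqns → linear via eq_j − eq_1; set c_j = A_j·A_j − L_j²
c_1 = 144.0000+100.0000−123.2500 = 120.7500
12.0000·x + 20.0000·y = c_1−c_2 = 106.0000
12.0000·x + 0.0000·y = c_1−c_3 = 36.0000
24.0000·x + 10.0000·y = c_1−c_4 = 107.0000
solve first two rows → x=3.0000, y=3.5000
check cable 4: ‖A_4−P‖² = 11.2500 ≈ L_4² = 11.2500 ✓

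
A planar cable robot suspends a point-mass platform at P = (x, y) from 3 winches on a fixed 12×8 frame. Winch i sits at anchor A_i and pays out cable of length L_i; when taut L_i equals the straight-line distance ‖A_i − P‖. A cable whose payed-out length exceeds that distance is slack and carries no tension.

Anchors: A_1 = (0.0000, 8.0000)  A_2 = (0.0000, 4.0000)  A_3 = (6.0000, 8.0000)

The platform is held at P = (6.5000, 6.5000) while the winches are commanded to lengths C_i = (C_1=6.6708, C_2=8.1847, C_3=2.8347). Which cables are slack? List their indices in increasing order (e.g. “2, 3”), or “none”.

cable 1: √((-6.5000)²+(1.5000)²)=6.6708, C_1=6.6708: taut
cable 2: √((-6.5000)²+(-2.5000)²)=6.9642, C_2=8.1847: slack
cable 3: √((-0.5000)²+(1.5000)²)=1.5811, C_3=2.8347: slack

2, 3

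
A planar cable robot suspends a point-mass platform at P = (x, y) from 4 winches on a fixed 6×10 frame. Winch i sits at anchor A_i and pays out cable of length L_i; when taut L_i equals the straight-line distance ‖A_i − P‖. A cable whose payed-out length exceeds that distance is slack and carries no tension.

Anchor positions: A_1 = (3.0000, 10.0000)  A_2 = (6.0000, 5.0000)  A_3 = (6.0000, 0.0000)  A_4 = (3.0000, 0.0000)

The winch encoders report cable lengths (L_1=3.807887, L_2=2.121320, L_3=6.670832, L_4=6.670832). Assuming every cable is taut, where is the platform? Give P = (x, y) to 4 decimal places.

(4.5000, 6.5000)

each cable: (A_i−P)·(A_i−P) = L_i²; let q_i = ‖A_i‖²−L_i²
q_1 = 9.0000+100.0000−14.5000 = 94.5000
row 1: -6.0000x + 10.0000y = 38.0000  (q_2=56.5000)
row 2: -6.0000x + 20.0000y = 103.0000  (q_3=-8.5000)
row 3: 0.0000x + 20.0000y = 130.0000  (q_4=-35.5000)
Cramer on rows 1–2 → x = 4.5000, y = 6.5000
check cable 4: ‖A_4−P‖² = 44.5000 ≈ L_4² = 44.5000 ✓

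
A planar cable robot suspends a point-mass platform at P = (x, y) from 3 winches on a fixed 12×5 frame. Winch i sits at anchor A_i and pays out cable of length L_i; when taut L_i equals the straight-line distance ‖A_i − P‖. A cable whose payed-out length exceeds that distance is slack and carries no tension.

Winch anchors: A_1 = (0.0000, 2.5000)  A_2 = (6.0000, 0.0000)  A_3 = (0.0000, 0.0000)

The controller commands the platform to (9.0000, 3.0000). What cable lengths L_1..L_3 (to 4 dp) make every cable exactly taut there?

(9.0139, 4.2426, 9.4868)

L_1 = √((0.0000−9.0000)² + (2.5000−3.0000)²) = 9.0139
L_2 = √((6.0000−9.0000)² + (0.0000−3.0000)²) = 4.2426
L_3 = √((0.0000−9.0000)² + (0.0000−3.0000)²) = 9.4868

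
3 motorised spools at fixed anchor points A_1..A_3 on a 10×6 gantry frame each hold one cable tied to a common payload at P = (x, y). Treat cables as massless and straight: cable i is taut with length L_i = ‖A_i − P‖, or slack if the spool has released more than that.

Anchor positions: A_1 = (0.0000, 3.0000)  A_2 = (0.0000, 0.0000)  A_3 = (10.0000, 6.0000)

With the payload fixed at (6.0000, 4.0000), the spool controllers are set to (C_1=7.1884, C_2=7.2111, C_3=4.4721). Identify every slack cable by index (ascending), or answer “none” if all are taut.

cable 1: L_1 = ‖A_1−P‖ = 6.0828;  C_1 = 7.1884 → slack
cable 2: L_2 = ‖A_2−P‖ = 7.2111;  C_2 = 7.2111 → taut
cable 3: L_3 = ‖A_3−P‖ = 4.4721;  C_3 = 4.4721 → taut

1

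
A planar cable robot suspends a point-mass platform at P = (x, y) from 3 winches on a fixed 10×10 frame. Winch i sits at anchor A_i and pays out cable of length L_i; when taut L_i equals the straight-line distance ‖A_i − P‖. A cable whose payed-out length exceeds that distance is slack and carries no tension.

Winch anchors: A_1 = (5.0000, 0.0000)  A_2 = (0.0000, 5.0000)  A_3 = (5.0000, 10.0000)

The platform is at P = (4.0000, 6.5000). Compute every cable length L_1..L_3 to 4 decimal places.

L_1 = √((5.0000−4.0000)² + (0.0000−6.5000)²) = 6.5765
L_2 = √((0.0000−4.0000)² + (5.0000−6.5000)²) = 4.2720
L_3 = √((5.0000−4.0000)² + (10.0000−6.5000)²) = 3.6401

(6.5765, 4.2720, 3.6401)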